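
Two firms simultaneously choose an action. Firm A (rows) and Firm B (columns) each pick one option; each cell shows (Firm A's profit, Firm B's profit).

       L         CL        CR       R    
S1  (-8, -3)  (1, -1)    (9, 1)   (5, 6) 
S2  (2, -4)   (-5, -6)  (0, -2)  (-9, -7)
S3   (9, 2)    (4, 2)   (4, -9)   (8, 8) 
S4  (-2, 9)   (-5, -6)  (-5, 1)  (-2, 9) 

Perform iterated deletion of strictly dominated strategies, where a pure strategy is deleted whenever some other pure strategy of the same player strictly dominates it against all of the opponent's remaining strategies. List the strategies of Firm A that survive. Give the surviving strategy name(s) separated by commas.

Row S2 is eliminated: S3 beats it against every remaining column (L: 9>2, CL: 4>-5, CR: 4>0, R: 8>-9).
Row S4 is eliminated: S3 beats it against every remaining column (L: 9>-2, CL: 4>-5, CR: 4>-5, R: 8>-2).
Firm B's strategy L is strictly dominated by R (S1: 6>-3, S3: 8>2) and is removed.
Column CL is eliminated: R beats it against every remaining row (S1: 6>-1, S3: 8>2).
Firm B's strategy CR is strictly dominated by R (S1: 6>1, S3: 8>-9) and is removed.
Row S1 is eliminated: S3 beats it against every remaining column (R: 8>5).
Among the remaining strategies, none is strictly dominated by another pure strategy of the same player, so the elimination stops.
Surviving strategies — Firm A: {S3}; Firm B: {R}.

S3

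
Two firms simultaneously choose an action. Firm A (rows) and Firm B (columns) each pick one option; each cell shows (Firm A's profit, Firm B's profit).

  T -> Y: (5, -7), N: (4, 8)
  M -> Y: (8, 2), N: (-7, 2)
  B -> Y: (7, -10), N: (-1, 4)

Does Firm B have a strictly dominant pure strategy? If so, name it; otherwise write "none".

Y fails to dominate N at T (-7<8).
N fails to dominate Y at M (2=2).
No single strategy dominates all the others.

none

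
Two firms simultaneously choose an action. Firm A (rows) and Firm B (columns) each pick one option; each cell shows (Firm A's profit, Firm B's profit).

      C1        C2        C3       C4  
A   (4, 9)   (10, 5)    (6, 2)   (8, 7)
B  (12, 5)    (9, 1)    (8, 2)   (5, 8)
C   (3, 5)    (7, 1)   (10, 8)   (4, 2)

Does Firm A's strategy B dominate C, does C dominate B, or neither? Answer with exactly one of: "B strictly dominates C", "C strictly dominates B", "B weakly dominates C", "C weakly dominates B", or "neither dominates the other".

neither dominates the other

B's payoffs vs C's, by Firm B's action — C1: 12>3, C2: 9>7, C3: 8<10, C4: 5>4.
B does better at C1, C2, C4 but worse at C3; neither strategy dominates the other.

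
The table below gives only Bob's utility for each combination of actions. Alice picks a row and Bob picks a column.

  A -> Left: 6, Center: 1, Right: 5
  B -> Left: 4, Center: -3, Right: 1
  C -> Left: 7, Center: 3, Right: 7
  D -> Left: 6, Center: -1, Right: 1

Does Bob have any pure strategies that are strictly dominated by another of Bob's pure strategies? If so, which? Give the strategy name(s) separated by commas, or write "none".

Center

Nothing dominates Left: Center at A (6>1); Right at A (6>5).
Left strictly dominates Center — A: 6>1, B: 4>-3, C: 7>3, D: 6>-1.
Right is not dominated — it holds its own against Left at C (7=7); Center at A (5>1).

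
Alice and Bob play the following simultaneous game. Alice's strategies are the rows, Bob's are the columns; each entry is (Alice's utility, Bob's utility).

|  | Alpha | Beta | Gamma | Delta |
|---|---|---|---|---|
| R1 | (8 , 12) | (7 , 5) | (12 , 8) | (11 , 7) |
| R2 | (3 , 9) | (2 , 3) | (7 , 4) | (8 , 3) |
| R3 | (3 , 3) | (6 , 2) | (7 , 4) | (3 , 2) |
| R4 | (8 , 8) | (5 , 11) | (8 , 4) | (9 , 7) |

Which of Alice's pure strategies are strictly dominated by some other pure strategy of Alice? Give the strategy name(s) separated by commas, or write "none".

Nothing dominates R1: R2 at Alpha (8>3); R3 at Alpha (8>3); R4 at Alpha (8=8).
R2 is strictly dominated by R1 (Alpha: 8>3, Beta: 7>2, Gamma: 12>7, Delta: 11>8).
R3: dominated, since R1 does at least as well everywhere (Alpha: 8>3, Beta: 7>6, Gamma: 12>7, Delta: 11>3).
R4: no other strategy beats it everywhere (R1 at Alpha (8=8); R2 at Alpha (8>3); R3 at Alpha (8>3)).

R2, R3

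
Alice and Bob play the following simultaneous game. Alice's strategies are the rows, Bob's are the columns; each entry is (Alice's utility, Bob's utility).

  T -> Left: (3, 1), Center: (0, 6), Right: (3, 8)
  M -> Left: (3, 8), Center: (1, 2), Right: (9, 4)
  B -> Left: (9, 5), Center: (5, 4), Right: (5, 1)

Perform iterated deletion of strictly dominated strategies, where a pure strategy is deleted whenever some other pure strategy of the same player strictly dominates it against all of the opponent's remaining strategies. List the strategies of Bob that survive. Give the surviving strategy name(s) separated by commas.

For Alice, B strictly dominates T on the remaining columns (Left: 9>3, Center: 5>0, Right: 5>3); eliminate T.
Bob's strategy Center is strictly dominated by Left (M: 8>2, B: 5>4) and is removed.
For Bob, Left strictly dominates Right on the remaining rows (M: 8>4, B: 5>1); eliminate Right.
For Alice, B strictly dominates M on the remaining columns (Left: 9>3); eliminate M.
Among the remaining strategies, none is strictly dominated by another pure strategy of the same player, so the elimination stops.
Surviving strategies — Alice: {B}; Bob: {Left}.

Left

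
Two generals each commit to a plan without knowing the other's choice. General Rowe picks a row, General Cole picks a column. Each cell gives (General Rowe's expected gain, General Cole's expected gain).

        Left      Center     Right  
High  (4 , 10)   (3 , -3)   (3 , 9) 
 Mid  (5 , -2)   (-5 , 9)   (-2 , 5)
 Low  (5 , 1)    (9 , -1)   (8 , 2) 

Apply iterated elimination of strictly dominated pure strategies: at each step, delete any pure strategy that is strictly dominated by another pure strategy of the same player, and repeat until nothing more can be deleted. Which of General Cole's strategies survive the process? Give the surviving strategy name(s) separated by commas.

General Rowe's strategy High is strictly dominated by Low (Left: 5>4, Center: 9>3, Right: 8>3) and is removed.
General Cole's strategy Left is strictly dominated by Right (Mid: 5>-2, Low: 2>1) and is removed.
For General Rowe, Low strictly dominates Mid on the remaining columns (Center: 9>-5, Right: 8>-2); eliminate Mid.
For General Cole, Right strictly dominates Center on the remaining rows (Low: 2>-1); eliminate Center.
Among the remaining strategies, none is strictly dominated by another pure strategy of the same player, so the elimination stops.
Surviving strategies — General Rowe: {Low}; General Cole: {Right}.

Right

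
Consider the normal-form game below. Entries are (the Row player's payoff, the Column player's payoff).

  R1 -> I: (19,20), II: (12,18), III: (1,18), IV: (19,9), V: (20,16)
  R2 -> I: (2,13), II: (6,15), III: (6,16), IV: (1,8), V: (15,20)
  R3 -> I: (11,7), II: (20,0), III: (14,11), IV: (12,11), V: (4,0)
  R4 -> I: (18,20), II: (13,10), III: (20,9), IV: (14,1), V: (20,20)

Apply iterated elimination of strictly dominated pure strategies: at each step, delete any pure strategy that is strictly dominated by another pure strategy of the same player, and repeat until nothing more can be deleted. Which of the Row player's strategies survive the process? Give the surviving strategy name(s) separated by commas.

For the Row player, R4 strictly dominates R2 on the remaining columns (I: 18>2, II: 13>6, III: 20>6, IV: 14>1, V: 20>15); eliminate R2.
For the Column player, I strictly dominates II on the remaining rows (R1: 20>18, R3: 7>0, R4: 20>10); eliminate II.
For the Row player, R4 strictly dominates R3 on the remaining columns (I: 18>11, III: 20>14, IV: 14>12, V: 20>4); eliminate R3.
Column III is eliminated: I beats it against every remaining row (R1: 20>18, R4: 20>9).
The Column player's strategy IV is strictly dominated by I (R1: 20>9, R4: 20>1) and is removed.
Among the remaining strategies, none is strictly dominated by another pure strategy of the same player, so the elimination stops.
Surviving strategies — the Row player: {R1, R4}; the Column player: {I, V}.

R1, R4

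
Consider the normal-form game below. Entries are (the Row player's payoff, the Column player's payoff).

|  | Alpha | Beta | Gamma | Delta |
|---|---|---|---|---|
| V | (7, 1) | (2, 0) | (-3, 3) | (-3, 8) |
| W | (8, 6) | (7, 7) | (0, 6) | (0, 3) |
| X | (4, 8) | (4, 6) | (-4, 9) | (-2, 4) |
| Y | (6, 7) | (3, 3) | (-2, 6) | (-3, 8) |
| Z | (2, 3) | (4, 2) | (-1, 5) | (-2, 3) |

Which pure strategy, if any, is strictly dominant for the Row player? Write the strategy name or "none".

W

W vs V: Alpha: 8>7, Beta: 7>2, Gamma: 0>-3, Delta: 0>-3.
W vs X: Alpha: 8>4, Beta: 7>4, Gamma: 0>-4, Delta: 0>-2.
W vs Y: Alpha: 8>6, Beta: 7>3, Gamma: 0>-2, Delta: 0>-3.
W vs Z: Alpha: 8>2, Beta: 7>4, Gamma: 0>-1, Delta: 0>-2.
W strictly beats every other strategy against every opponent action, so it is strictly dominant.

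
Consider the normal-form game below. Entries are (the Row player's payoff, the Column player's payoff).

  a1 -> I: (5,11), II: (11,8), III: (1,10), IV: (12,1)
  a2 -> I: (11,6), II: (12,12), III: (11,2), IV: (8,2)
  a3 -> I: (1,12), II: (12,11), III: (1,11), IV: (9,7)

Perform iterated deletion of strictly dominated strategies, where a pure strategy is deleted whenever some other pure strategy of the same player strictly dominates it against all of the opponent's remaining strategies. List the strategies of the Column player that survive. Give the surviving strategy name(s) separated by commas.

I, II

The Column player's strategy III is strictly dominated by I (a1: 11>10, a2: 6>2, a3: 12>11) and is removed.
Column IV is eliminated: I beats it against every remaining row (a1: 11>1, a2: 6>2, a3: 12>7).
Row a1 is eliminated: a2 beats it against every remaining column (I: 11>5, II: 12>11).
Among the remaining strategies, none is strictly dominated by another pure strategy of the same player, so the elimination stops.
Surviving strategies — the Row player: {a2, a3}; the Column player: {I, II}.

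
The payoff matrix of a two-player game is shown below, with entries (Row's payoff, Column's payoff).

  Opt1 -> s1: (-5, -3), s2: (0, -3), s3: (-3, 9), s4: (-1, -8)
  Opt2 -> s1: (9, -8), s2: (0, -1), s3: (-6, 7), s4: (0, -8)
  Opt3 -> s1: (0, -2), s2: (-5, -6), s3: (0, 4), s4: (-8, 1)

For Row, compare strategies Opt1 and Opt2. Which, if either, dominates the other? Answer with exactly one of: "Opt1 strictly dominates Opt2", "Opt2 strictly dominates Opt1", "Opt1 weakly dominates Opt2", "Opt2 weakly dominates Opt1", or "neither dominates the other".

Opt1's payoffs vs Opt2's, by Column's action — s1: -5<9, s2: 0=0, s3: -3>-6, s4: -1<0.
Opt1 does better at s3 but worse at s1, s4; neither strategy dominates the other.

neither dominates the other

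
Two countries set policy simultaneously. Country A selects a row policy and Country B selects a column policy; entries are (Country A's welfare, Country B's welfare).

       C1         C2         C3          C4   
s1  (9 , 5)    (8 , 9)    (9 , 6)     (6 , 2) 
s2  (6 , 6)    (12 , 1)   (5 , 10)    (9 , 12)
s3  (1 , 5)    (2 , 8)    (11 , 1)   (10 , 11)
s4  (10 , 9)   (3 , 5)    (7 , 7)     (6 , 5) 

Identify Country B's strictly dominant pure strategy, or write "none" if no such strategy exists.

C1 fails to dominate C2 at s1 (5<9).
C2 fails to dominate C1 at s2 (1<6).
C3 fails to dominate C1 at s3 (1<5).
C4 fails to dominate C1 at s1 (2<5).
No single strategy dominates all the others.

none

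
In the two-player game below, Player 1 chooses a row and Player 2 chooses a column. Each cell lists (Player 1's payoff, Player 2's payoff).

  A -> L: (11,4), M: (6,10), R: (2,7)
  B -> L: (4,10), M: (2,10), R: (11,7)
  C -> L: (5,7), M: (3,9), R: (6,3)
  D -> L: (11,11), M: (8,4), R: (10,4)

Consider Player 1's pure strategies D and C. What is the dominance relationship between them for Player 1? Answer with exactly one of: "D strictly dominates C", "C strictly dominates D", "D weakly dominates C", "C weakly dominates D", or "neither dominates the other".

D strictly dominates C

D's payoffs vs C's, by Player 2's action — L: 11>5, M: 8>3, R: 10>6.
Every comparison favours D, so D strictly dominates C.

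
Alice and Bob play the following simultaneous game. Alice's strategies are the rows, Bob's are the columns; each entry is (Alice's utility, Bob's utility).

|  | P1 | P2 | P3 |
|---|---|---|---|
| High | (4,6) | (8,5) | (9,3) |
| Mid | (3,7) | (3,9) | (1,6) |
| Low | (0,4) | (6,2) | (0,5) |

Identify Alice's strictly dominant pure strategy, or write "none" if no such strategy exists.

High vs Mid: P1: 4>3, P2: 8>3, P3: 9>1.
High vs Low: P1: 4>0, P2: 8>6, P3: 9>0.
High strictly beats every other strategy against every opponent action, so it is strictly dominant.

High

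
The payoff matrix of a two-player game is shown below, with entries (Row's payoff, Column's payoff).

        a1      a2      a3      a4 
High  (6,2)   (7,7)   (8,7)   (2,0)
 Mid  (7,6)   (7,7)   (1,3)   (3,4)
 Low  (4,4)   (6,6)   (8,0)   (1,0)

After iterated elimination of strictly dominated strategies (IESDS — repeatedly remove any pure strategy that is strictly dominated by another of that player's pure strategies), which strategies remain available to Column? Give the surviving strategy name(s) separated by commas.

a2, a3

For Column, a2 strictly dominates a1 on the remaining rows (High: 7>2, Mid: 7>6, Low: 6>4); eliminate a1.
For Column, a2 strictly dominates a4 on the remaining rows (High: 7>0, Mid: 7>4, Low: 6>0); eliminate a4.
Among the remaining strategies, none is strictly dominated by another pure strategy of the same player, so the elimination stops.
Surviving strategies — Row: {High, Mid, Low}; Column: {a2, a3}.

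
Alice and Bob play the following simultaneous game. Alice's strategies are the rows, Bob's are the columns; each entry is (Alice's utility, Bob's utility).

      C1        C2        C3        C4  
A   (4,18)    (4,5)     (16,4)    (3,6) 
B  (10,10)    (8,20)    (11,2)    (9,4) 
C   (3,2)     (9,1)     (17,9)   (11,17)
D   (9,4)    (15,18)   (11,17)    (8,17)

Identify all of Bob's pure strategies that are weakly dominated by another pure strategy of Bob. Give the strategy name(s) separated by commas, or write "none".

C3

Nothing dominates C1: C2 at A (18>5); C3 at A (18>4); C4 at A (18>6).
C2 is not dominated — it holds its own against C1 at B (20>10); C3 at A (5>4); C4 at B (20>4).
C3 is weakly dominated by C4 (A: 6>4, B: 4>2, C: 17>9, D: 17=17).
C4: no other strategy beats it everywhere (C1 at C (17>2); C2 at A (6>5); C3 at A (6>4)).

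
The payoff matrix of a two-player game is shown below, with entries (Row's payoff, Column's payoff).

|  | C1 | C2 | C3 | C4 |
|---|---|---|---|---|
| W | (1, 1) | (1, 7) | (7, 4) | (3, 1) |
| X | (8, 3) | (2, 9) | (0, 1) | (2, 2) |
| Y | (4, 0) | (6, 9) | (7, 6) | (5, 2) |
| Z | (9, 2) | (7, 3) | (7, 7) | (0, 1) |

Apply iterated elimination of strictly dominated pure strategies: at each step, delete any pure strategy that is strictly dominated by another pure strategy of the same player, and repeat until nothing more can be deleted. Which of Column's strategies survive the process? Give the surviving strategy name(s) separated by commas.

C2, C3

Column C1 is eliminated: C2 beats it against every remaining row (W: 7>1, X: 9>3, Y: 9>0, Z: 3>2).
For Row, Y strictly dominates X on the remaining columns (C2: 6>2, C3: 7>0, C4: 5>2); eliminate X.
Column's strategy C4 is strictly dominated by C2 (W: 7>1, Y: 9>2, Z: 3>1) and is removed.
Among the remaining strategies, none is strictly dominated by another pure strategy of the same player, so the elimination stops.
Surviving strategies — Row: {W, Y, Z}; Column: {C2, C3}.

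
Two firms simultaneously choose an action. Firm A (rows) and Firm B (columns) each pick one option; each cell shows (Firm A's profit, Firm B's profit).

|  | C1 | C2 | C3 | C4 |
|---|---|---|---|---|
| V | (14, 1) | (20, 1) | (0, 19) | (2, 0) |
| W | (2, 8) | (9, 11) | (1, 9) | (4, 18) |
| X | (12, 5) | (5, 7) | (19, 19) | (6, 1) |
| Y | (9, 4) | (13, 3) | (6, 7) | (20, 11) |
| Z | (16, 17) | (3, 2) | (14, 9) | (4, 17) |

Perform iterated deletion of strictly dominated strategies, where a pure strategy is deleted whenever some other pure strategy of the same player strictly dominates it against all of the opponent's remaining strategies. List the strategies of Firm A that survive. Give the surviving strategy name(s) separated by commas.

For Firm A, Y strictly dominates W on the remaining columns (C1: 9>2, C2: 13>9, C3: 6>1, C4: 20>4); eliminate W.
Firm B's strategy C2 is strictly dominated by C3 (V: 19>1, X: 19>7, Y: 7>3, Z: 9>2) and is removed.
Firm A's strategy V is strictly dominated by Z (C1: 16>14, C3: 14>0, C4: 4>2) and is removed.
Among the remaining strategies, none is strictly dominated by another pure strategy of the same player, so the elimination stops.
Surviving strategies — Firm A: {X, Y, Z}; Firm B: {C1, C3, C4}.

X, Y, Z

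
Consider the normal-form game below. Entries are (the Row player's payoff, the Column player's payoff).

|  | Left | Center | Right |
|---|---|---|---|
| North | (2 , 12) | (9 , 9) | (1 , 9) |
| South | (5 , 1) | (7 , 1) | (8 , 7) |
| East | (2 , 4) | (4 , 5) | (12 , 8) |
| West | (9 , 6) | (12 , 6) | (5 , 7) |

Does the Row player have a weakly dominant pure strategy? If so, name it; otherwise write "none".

North fails to dominate South at Left (2<5).
South fails to dominate North at Center (7<9).
East fails to dominate North at Center (4<9).
West fails to dominate South at Right (5<8).
No single strategy dominates all the others.

none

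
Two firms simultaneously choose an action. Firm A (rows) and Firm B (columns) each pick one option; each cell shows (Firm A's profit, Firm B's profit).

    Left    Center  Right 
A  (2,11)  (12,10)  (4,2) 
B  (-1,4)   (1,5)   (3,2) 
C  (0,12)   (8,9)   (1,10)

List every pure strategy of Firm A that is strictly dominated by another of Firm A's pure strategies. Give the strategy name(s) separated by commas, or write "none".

A is not dominated — it holds its own against B at Left (2>-1); C at Left (2>0).
B: dominated, since A does at least as well everywhere (Left: 2>-1, Center: 12>1, Right: 4>3).
A strictly dominates C — Left: 2>0, Center: 12>8, Right: 4>1.

B, C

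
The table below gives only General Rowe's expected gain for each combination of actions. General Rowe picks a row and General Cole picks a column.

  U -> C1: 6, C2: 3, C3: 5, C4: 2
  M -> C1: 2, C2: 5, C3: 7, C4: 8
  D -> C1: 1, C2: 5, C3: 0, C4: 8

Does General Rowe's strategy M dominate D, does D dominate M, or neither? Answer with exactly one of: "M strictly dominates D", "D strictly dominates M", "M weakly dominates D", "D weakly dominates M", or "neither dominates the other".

M weakly dominates D

M's payoffs vs D's, by General Cole's action — C1: 2>1, C2: 5=5, C3: 7>0, C4: 8=8.
M is at least as good everywhere and strictly better somewhere (tied only at C2, C4), so M weakly but not strictly dominates D.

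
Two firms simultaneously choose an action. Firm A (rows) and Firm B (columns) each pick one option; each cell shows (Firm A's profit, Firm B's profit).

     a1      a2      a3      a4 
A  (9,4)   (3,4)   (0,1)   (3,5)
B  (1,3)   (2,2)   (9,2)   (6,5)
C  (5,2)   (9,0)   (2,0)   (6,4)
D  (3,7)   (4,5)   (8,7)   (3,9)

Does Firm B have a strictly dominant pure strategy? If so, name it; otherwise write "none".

a4 vs a1: A: 5>4, B: 5>3, C: 4>2, D: 9>7.
a4 vs a2: A: 5>4, B: 5>2, C: 4>0, D: 9>5.
a4 vs a3: A: 5>1, B: 5>2, C: 4>0, D: 9>7.
a4 strictly beats every other strategy against every opponent action, so it is strictly dominant.

a4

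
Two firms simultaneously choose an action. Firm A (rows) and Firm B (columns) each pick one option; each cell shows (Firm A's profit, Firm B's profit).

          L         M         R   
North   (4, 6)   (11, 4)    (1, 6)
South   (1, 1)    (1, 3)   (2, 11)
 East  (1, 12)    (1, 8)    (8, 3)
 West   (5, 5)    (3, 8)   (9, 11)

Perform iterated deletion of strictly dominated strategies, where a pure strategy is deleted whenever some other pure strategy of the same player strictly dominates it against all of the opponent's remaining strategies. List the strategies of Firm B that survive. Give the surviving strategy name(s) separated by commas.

R

Row South is eliminated: West beats it against every remaining column (L: 5>1, M: 3>1, R: 9>2).
Row East is eliminated: West beats it against every remaining column (L: 5>1, M: 3>1, R: 9>8).
Firm B's strategy M is strictly dominated by R (North: 6>4, West: 11>8) and is removed.
Firm A's strategy North is strictly dominated by West (L: 5>4, R: 9>1) and is removed.
For Firm B, R strictly dominates L on the remaining rows (West: 11>5); eliminate L.
Among the remaining strategies, none is strictly dominated by another pure strategy of the same player, so the elimination stops.
Surviving strategies — Firm A: {West}; Firm B: {R}.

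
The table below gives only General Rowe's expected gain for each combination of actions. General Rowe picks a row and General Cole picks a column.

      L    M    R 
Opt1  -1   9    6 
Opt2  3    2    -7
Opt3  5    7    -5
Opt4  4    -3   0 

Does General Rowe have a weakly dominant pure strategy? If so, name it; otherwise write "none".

Opt1 fails to dominate Opt2 at L (-1<3).
Opt2 fails to dominate Opt1 at M (2<9).
Opt3 fails to dominate Opt1 at M (7<9).
Opt4 fails to dominate Opt1 at M (-3<9).
No single strategy dominates all the others.

none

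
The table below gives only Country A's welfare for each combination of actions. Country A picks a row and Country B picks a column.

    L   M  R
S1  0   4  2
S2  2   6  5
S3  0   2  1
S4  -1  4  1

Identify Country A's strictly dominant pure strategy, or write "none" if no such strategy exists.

S2 vs S1: L: 2>0, M: 6>4, R: 5>2.
S2 vs S3: L: 2>0, M: 6>2, R: 5>1.
S2 vs S4: L: 2>-1, M: 6>4, R: 5>1.
S2 strictly beats every other strategy against every opponent action, so it is strictly dominant.

S2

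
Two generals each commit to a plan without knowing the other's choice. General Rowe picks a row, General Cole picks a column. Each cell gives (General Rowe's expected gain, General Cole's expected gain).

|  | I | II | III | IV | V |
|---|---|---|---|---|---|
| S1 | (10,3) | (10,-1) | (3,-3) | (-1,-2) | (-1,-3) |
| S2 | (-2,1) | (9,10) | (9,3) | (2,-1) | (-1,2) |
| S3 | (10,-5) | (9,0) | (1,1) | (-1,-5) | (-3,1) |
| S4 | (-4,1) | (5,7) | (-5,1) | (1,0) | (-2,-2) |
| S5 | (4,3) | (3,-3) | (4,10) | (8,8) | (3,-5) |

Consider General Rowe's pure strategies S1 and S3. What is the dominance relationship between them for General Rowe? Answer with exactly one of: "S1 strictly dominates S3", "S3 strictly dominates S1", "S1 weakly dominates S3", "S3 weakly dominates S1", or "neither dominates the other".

S1 weakly dominates S3

S1's payoffs vs S3's, by General Cole's action — I: 10=10, II: 10>9, III: 3>1, IV: -1=-1, V: -1>-3.
S1 is at least as good everywhere and strictly better somewhere (tied only at I, IV), so S1 weakly but not strictly dominates S3.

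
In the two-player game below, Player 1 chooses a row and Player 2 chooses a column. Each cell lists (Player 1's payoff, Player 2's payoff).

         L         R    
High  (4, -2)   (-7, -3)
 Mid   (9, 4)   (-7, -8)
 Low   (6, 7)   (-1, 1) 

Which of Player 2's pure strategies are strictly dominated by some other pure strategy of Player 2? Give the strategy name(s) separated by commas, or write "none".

R

L is not dominated — it holds its own against R at High (-2>-3).
L strictly dominates R — High: -2>-3, Mid: 4>-8, Low: 7>1.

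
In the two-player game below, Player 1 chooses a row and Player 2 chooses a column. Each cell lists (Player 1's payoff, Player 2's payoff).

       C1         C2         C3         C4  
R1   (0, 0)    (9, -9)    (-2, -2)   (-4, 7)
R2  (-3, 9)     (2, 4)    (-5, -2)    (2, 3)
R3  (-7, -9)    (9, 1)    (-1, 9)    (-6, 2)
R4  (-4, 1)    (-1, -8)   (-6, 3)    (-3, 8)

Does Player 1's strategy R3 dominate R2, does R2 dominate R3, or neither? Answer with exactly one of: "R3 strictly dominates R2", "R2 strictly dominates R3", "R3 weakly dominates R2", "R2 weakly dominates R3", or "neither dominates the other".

R3's payoffs vs R2's, by Player 2's action — C1: -7<-3, C2: 9>2, C3: -1>-5, C4: -6<2.
R3 does better at C2, C3 but worse at C1, C4; neither strategy dominates the other.

neither dominates the other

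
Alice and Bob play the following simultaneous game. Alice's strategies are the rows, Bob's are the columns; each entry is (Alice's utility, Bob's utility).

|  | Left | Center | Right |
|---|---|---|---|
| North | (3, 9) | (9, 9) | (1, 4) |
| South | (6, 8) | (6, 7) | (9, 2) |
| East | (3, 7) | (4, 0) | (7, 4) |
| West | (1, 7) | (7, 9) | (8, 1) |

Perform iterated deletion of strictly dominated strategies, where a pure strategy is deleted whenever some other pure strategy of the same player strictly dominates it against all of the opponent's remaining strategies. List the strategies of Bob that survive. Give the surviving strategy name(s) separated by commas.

Row East is eliminated: South beats it against every remaining column (Left: 6>3, Center: 6>4, Right: 9>7).
Bob's strategy Right is strictly dominated by Left (North: 9>4, South: 8>2, West: 7>1) and is removed.
For Alice, North strictly dominates West on the remaining columns (Left: 3>1, Center: 9>7); eliminate West.
Among the remaining strategies, none is strictly dominated by another pure strategy of the same player, so the elimination stops.
Surviving strategies — Alice: {North, South}; Bob: {Left, Center}.

Left, Center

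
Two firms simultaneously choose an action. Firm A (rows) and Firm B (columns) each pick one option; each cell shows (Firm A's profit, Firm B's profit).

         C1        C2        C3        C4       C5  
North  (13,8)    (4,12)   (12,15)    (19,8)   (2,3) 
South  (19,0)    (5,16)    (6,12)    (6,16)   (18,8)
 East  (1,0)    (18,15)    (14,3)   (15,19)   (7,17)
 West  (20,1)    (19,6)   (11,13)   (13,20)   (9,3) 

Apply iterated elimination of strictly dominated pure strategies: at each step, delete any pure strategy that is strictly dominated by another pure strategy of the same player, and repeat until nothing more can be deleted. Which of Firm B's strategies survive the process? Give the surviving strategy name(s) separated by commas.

For Firm B, C2 strictly dominates C1 on the remaining rows (North: 12>8, South: 16>0, East: 15>0, West: 6>1); eliminate C1.
Column C5 is eliminated: C4 beats it against every remaining row (North: 8>3, South: 16>8, East: 19>17, West: 20>3).
Firm A's strategy South is strictly dominated by East (C2: 18>5, C3: 14>6, C4: 15>6) and is removed.
Among the remaining strategies, none is strictly dominated by another pure strategy of the same player, so the elimination stops.
Surviving strategies — Firm A: {North, East, West}; Firm B: {C2, C3, C4}.

C2, C3, C4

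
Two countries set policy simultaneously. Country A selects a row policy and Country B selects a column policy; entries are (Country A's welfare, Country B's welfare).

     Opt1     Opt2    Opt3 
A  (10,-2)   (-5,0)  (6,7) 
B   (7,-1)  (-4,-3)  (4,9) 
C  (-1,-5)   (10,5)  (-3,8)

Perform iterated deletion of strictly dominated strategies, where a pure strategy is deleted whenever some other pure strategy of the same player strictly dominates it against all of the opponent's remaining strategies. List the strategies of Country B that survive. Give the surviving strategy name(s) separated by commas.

Opt3

For Country B, Opt3 strictly dominates Opt1 on the remaining rows (A: 7>-2, B: 9>-1, C: 8>-5); eliminate Opt1.
Country B's strategy Opt2 is strictly dominated by Opt3 (A: 7>0, B: 9>-3, C: 8>5) and is removed.
Row B is eliminated: A beats it against every remaining column (Opt3: 6>4).
Row C is eliminated: A beats it against every remaining column (Opt3: 6>-3).
Among the remaining strategies, none is strictly dominated by another pure strategy of the same player, so the elimination stops.
Surviving strategies — Country A: {A}; Country B: {Opt3}.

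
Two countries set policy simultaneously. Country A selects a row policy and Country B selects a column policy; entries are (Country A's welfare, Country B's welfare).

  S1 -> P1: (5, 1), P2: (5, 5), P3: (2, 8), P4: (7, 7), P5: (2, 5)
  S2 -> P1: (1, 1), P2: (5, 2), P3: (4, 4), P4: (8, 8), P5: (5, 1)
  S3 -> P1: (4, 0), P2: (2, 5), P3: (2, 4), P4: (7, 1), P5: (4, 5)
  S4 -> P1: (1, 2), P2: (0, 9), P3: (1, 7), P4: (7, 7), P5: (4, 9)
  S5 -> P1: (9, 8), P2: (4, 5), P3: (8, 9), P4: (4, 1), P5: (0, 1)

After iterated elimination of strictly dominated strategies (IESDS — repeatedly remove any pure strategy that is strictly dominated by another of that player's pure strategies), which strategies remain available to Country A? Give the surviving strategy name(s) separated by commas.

For Country B, P3 strictly dominates P1 on the remaining rows (S1: 8>1, S2: 4>1, S3: 4>0, S4: 7>2, S5: 9>8); eliminate P1.
Row S3 is eliminated: S2 beats it against every remaining column (P2: 5>2, P3: 4>2, P4: 8>7, P5: 5>4).
Country A's strategy S4 is strictly dominated by S2 (P2: 5>0, P3: 4>1, P4: 8>7, P5: 5>4) and is removed.
Country B's strategy P2 is strictly dominated by P3 (S1: 8>5, S2: 4>2, S5: 9>5) and is removed.
Country A's strategy S1 is strictly dominated by S2 (P3: 4>2, P4: 8>7, P5: 5>2) and is removed.
For Country B, P3 strictly dominates P5 on the remaining rows (S2: 4>1, S5: 9>1); eliminate P5.
Among the remaining strategies, none is strictly dominated by another pure strategy of the same player, so the elimination stops.
Surviving strategies — Country A: {S2, S5}; Country B: {P3, P4}.

S2, S5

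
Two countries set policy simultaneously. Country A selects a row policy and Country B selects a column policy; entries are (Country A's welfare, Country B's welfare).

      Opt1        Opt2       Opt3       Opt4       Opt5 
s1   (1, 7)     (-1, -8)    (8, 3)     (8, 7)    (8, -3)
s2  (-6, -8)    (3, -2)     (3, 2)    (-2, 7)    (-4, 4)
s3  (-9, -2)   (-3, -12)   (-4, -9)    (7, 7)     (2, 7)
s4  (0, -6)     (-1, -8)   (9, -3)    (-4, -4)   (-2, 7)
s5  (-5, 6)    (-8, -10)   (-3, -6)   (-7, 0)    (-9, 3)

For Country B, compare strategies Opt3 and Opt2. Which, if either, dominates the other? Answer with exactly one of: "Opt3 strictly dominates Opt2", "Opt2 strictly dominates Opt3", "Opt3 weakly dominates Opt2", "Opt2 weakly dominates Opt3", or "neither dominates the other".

Opt3's payoffs vs Opt2's, by Country A's action — s1: 3>-8, s2: 2>-2, s3: -9>-12, s4: -3>-8, s5: -6>-10.
Every comparison favours Opt3, so Opt3 strictly dominates Opt2.

Opt3 strictly dominates Opt2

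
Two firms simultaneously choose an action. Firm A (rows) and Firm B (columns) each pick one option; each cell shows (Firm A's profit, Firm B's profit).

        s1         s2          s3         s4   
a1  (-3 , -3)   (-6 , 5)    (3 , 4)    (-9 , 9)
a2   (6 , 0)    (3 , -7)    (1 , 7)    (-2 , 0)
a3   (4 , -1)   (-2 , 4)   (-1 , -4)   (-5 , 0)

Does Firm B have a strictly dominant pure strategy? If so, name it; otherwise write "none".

none

s1 fails to dominate s2 at a1 (-3<5).
s2 fails to dominate s1 at a2 (-7<0).
s3 fails to dominate s1 at a3 (-4<-1).
s4 fails to dominate s1 at a2 (0=0).
No single strategy dominates all the others.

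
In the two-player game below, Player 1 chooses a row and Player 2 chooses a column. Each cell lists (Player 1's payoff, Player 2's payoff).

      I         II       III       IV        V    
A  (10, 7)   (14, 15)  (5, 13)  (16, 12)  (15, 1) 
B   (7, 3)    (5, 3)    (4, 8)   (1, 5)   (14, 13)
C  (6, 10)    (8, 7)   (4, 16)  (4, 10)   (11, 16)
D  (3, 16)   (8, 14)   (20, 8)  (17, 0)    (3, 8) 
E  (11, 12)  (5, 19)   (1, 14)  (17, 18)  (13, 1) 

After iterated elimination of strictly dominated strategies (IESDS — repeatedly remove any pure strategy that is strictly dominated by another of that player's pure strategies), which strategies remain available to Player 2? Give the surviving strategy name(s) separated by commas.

Row B is eliminated: A beats it against every remaining column (I: 10>7, II: 14>5, III: 5>4, IV: 16>1, V: 15>14).
Player 1's strategy C is strictly dominated by A (I: 10>6, II: 14>8, III: 5>4, IV: 16>4, V: 15>11) and is removed.
Column III is eliminated: II beats it against every remaining row (A: 15>13, D: 14>8, E: 19>14).
Column IV is eliminated: II beats it against every remaining row (A: 15>12, D: 14>0, E: 19>18).
For Player 1, A strictly dominates D on the remaining columns (I: 10>3, II: 14>8, V: 15>3); eliminate D.
Player 2's strategy I is strictly dominated by II (A: 15>7, E: 19>12) and is removed.
For Player 1, A strictly dominates E on the remaining columns (II: 14>5, V: 15>13); eliminate E.
Column V is eliminated: II beats it against every remaining row (A: 15>1).
Among the remaining strategies, none is strictly dominated by another pure strategy of the same player, so the elimination stops.
Surviving strategies — Player 1: {A}; Player 2: {II}.

II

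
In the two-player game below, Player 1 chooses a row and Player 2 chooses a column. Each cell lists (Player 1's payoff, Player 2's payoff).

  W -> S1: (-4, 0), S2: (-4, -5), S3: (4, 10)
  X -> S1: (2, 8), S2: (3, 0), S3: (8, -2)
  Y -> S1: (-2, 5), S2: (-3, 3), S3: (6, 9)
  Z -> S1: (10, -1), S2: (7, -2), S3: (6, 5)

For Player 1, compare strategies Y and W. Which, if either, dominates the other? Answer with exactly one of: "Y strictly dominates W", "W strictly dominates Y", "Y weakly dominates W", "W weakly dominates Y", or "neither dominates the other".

Y's payoffs vs W's, by Player 2's action — S1: -2>-4, S2: -3>-4, S3: 6>4.
Every comparison favours Y, so Y strictly dominates W.

Y strictly dominates W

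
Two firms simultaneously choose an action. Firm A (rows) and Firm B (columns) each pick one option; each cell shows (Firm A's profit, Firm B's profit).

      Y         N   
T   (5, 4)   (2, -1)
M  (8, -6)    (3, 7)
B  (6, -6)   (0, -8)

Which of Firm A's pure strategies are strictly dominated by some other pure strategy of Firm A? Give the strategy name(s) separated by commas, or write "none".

T, B

T is strictly dominated by M (Y: 8>5, N: 3>2).
M: no other strategy beats it everywhere (T at Y (8>5); B at Y (8>6)).
B: dominated, since M does at least as well everywhere (Y: 8>6, N: 3>0).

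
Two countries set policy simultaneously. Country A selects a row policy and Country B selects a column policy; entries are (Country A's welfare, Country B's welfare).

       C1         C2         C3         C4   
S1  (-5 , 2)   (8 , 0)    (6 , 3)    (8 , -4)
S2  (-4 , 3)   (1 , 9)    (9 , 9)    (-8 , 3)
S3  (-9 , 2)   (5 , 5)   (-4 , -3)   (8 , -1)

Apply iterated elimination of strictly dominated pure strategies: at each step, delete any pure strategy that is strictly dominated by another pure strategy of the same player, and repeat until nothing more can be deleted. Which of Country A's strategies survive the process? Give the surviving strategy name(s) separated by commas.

S1, S2

Column C4 is eliminated: C2 beats it against every remaining row (S1: 0>-4, S2: 9>3, S3: 5>-1).
For Country A, S1 strictly dominates S3 on the remaining columns (C1: -5>-9, C2: 8>5, C3: 6>-4); eliminate S3.
Column C1 is eliminated: C3 beats it against every remaining row (S1: 3>2, S2: 9>3).
Among the remaining strategies, none is strictly dominated by another pure strategy of the same player, so the elimination stops.
Surviving strategies — Country A: {S1, S2}; Country B: {C2, C3}.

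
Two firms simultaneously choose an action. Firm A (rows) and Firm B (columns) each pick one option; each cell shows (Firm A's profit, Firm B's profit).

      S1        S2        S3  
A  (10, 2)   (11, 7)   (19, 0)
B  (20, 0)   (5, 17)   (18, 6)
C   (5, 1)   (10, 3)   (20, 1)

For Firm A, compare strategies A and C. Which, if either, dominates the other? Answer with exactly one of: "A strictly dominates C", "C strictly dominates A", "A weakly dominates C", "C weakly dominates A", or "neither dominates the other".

A's payoffs vs C's, by Firm B's action — S1: 10>5, S2: 11>10, S3: 19<20.
A does better at S1, S2 but worse at S3; neither strategy dominates the other.

neither dominates the other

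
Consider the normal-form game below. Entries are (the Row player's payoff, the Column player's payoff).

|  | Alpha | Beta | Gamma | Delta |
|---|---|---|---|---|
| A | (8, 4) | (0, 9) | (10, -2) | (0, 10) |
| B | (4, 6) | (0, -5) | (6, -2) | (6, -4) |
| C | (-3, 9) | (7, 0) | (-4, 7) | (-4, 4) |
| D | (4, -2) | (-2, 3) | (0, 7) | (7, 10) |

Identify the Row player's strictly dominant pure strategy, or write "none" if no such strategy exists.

none

A fails to dominate B at Beta (0=0).
B fails to dominate A at Alpha (4<8).
C fails to dominate A at Alpha (-3<8).
D fails to dominate A at Alpha (4<8).
No single strategy dominates all the others.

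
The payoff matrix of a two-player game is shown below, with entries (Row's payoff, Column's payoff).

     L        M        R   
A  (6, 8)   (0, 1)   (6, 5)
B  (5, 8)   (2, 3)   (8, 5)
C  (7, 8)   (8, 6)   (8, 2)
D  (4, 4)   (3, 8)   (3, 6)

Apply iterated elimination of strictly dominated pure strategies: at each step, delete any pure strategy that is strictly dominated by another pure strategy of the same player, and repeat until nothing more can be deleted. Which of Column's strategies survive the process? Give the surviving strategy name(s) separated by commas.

L

Row A is eliminated: C beats it against every remaining column (L: 7>6, M: 8>0, R: 8>6).
Row D is eliminated: C beats it against every remaining column (L: 7>4, M: 8>3, R: 8>3).
Column's strategy M is strictly dominated by L (B: 8>3, C: 8>6) and is removed.
Column's strategy R is strictly dominated by L (B: 8>5, C: 8>2) and is removed.
Row B is eliminated: C beats it against every remaining column (L: 7>5).
Among the remaining strategies, none is strictly dominated by another pure strategy of the same player, so the elimination stops.
Surviving strategies — Row: {C}; Column: {L}.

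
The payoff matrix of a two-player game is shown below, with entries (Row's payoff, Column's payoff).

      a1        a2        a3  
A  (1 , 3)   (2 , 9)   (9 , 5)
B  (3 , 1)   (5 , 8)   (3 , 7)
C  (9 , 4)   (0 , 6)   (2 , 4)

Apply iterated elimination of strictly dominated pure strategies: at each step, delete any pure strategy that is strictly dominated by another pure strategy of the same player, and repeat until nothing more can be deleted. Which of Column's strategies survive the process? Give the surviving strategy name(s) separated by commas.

a2

Column a1 is eliminated: a2 beats it against every remaining row (A: 9>3, B: 8>1, C: 6>4).
For Row, A strictly dominates C on the remaining columns (a2: 2>0, a3: 9>2); eliminate C.
For Column, a2 strictly dominates a3 on the remaining rows (A: 9>5, B: 8>7); eliminate a3.
Row's strategy A is strictly dominated by B (a2: 5>2) and is removed.
Among the remaining strategies, none is strictly dominated by another pure strategy of the same player, so the elimination stops.
Surviving strategies — Row: {B}; Column: {a2}.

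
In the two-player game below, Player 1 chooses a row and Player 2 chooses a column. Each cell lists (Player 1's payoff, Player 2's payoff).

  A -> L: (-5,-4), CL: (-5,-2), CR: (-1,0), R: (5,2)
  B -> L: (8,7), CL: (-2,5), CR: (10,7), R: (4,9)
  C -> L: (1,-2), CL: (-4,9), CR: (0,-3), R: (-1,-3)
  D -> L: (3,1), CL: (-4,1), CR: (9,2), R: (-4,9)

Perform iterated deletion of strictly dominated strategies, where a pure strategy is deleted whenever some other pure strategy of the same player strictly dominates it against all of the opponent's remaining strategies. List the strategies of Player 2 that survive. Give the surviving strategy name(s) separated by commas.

Player 1's strategy C is strictly dominated by B (L: 8>1, CL: -2>-4, CR: 10>0, R: 4>-1) and is removed.
For Player 1, B strictly dominates D on the remaining columns (L: 8>3, CL: -2>-4, CR: 10>9, R: 4>-4); eliminate D.
For Player 2, R strictly dominates L on the remaining rows (A: 2>-4, B: 9>7); eliminate L.
For Player 2, CR strictly dominates CL on the remaining rows (A: 0>-2, B: 7>5); eliminate CL.
For Player 2, R strictly dominates CR on the remaining rows (A: 2>0, B: 9>7); eliminate CR.
For Player 1, A strictly dominates B on the remaining columns (R: 5>4); eliminate B.
Among the remaining strategies, none is strictly dominated by another pure strategy of the same player, so the elimination stops.
Surviving strategies — Player 1: {A}; Player 2: {R}.

R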